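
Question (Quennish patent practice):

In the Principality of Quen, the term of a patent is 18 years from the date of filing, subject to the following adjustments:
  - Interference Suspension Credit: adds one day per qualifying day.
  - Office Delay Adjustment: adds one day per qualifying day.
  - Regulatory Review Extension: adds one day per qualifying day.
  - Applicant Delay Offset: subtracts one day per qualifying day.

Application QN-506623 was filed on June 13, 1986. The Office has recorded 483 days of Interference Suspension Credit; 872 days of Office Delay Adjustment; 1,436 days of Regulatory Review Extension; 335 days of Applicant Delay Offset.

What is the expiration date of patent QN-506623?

2011-03-05

Base term: filing date + 18 years → 13 June 2004.
Interference Suspension Credit: +483 days → 9 October 2005.
Office Delay Adjustment: +872 days → 28 February 2008.
Regulatory Review Extension: +1436 days → 3 February 2012.
Applicant Delay Offset: −335 days → 5 March 2011.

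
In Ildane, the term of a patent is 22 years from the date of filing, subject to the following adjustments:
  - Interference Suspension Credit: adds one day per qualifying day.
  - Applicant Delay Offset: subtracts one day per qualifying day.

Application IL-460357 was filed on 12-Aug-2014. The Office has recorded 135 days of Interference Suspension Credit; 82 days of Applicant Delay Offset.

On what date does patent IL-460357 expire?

2036-10-04

Base term: filing date + 22 years → 12 August 2036.
Interference Suspension Credit: +135 days → 25 December 2036.
Applicant Delay Offset: −82 days → 4 October 2036.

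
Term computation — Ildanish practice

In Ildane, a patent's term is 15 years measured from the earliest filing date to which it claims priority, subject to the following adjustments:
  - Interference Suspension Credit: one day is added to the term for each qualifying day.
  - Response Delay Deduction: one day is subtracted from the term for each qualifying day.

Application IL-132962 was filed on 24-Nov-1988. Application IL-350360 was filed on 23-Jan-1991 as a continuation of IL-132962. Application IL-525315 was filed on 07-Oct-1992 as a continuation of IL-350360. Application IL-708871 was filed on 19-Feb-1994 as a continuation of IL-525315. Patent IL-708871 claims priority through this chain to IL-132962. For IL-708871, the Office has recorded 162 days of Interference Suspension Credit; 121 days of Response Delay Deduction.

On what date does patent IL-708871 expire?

January 4, 2004

Earliest priority filing: 24 November 1988.
Base term: 24 November 1988 + 15 years → 24 November 2003.
Interference Suspension Credit: +162 days → 4 May 2004.
Response Delay Deduction: −121 days → 4 January 2004.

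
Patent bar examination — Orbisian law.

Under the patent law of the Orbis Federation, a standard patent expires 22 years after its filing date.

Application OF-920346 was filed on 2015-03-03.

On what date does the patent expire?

March 3, 2037

Filing date + 22 years → 3 March 2037.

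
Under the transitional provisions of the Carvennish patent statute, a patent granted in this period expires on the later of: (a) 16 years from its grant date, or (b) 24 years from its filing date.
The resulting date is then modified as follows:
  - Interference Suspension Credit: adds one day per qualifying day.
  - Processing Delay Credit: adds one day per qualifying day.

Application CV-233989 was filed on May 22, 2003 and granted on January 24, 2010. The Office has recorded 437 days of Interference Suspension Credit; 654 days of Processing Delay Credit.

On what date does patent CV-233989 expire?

(a) grant + 16 years → 24 January 2026.
(b) filing + 24 years → 22 May 2027.
Later of the two: 22 May 2027.
Interference Suspension Credit: +437 days → 1 August 2028.
Processing Delay Credit: +654 days → 17 May 2030.

May 17, 2030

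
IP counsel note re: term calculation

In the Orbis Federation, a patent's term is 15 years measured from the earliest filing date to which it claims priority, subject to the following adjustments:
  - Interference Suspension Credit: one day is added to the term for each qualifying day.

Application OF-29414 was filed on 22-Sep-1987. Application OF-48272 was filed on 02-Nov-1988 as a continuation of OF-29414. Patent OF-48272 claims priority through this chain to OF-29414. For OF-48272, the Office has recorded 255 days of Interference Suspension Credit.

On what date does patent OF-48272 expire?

Earliest priority filing: 22 September 1987.
Base term: 22 September 1987 + 15 years → 22 September 2002.
Interference Suspension Credit: +255 days → 4 June 2003.

2003-06-04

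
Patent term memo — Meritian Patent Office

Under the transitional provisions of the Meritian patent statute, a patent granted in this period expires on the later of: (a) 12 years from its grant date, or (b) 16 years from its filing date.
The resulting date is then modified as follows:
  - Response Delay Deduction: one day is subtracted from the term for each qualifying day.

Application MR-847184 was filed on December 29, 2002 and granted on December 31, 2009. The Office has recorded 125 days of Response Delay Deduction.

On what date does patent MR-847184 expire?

August 28, 2021

(a) grant + 12 years → 31 December 2021.
(b) filing + 16 years → 29 December 2018.
Later of the two: 31 December 2021.
Response Delay Deduction: −125 days → 28 August 2021.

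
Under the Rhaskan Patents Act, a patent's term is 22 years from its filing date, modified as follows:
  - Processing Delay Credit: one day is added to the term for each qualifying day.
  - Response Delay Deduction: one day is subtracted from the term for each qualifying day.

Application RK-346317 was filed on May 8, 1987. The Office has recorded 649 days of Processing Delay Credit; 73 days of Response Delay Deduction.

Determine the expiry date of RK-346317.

December 5, 2010

Base term: filing date + 22 years → 8 May 2009.
Processing Delay Credit: +649 days → 16 February 2011.
Response Delay Deduction: −73 days → 5 December 2010.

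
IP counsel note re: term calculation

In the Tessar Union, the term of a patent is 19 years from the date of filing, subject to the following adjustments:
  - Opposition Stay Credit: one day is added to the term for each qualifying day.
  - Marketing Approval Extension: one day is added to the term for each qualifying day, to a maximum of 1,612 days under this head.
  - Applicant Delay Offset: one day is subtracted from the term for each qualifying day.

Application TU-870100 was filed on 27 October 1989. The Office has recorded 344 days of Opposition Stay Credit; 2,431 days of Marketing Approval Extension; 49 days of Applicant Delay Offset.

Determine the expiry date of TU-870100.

2014-01-16

Base term: filing date + 19 years → 27 October 2008.
Opposition Stay Credit: +344 days → 6 October 2009.
Marketing Approval Extension: 2431 days claimed exceeds the 1612-day cap, so +1612 days → 6 March 2014.
Applicant Delay Offset: −49 days → 16 January 2014.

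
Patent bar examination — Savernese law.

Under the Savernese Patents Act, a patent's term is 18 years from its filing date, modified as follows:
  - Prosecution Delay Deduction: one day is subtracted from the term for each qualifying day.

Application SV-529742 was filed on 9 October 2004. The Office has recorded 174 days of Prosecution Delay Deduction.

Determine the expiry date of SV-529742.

Base term: filing date + 18 years → 9 October 2022.
Prosecution Delay Deduction: −174 days → 18 April 2022.

April 18, 2022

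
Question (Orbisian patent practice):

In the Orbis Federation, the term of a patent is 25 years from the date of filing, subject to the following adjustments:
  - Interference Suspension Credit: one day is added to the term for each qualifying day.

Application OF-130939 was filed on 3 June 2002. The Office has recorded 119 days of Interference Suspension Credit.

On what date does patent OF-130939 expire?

Base term: filing date + 25 years → 3 June 2027.
Interference Suspension Credit: +119 days → 30 September 2027.

September 30, 2027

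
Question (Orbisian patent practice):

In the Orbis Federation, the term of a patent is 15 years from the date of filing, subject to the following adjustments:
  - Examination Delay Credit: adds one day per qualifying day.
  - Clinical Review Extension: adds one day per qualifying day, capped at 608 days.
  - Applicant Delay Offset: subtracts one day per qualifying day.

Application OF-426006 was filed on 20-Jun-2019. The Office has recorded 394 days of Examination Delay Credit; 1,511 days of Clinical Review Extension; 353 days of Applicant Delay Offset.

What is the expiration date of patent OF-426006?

Base term: filing date + 15 years → 20 June 2034.
Examination Delay Credit: +394 days → 19 July 2035.
Clinical Review Extension: 1511 days claimed exceeds the 608-day cap, so +608 days → 18 March 2037.
Applicant Delay Offset: −353 days → 30 March 2036.

March 30, 2036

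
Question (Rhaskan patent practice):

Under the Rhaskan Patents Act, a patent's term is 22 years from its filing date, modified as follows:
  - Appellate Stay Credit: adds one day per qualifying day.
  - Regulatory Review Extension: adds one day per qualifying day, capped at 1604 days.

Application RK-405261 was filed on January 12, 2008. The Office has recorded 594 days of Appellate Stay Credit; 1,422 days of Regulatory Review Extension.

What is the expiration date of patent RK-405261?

Base term: filing date + 22 years → 12 January 2030.
Appellate Stay Credit: +594 days → 29 August 2031.
Regulatory Review Extension: 1422 days (within the 1604-day cap) → +1422 days → 21 July 2035.

2035-07-21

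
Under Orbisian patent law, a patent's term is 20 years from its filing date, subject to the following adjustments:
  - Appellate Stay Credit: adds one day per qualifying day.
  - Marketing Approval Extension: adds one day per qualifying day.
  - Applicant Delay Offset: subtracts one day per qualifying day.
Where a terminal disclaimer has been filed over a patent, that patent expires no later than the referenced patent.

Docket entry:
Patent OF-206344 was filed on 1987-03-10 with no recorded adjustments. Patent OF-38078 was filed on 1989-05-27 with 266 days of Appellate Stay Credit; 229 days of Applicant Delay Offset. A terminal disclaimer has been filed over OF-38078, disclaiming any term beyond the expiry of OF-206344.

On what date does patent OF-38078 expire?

March 10, 2007

Natural term of OF-38078:
  Base: filing + 20 years → 27 May 2009.
  Appellate Stay Credit: +266 days → 17 February 2010.
  Applicant Delay Offset: −229 days → 3 July 2009.
Expiry of referenced patent OF-206344:
  Base: filing + 20 years → 10 March 2007.
Terminal disclaimer: OF-38078 expires on the earlier of 3 July 2009 and 10 March 2007.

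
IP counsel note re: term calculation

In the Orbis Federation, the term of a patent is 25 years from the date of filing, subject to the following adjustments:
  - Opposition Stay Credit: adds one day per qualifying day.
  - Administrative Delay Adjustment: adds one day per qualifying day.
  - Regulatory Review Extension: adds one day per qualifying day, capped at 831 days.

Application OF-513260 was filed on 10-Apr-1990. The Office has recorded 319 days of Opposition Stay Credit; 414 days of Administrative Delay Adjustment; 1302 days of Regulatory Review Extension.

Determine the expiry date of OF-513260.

Base term: filing date + 25 years → 10 April 2015.
Opposition Stay Credit: +319 days → 23 February 2016.
Administrative Delay Adjustment: +414 days → 12 April 2017.
Regulatory Review Extension: 1302 days claimed exceeds the 831-day cap, so +831 days → 22 July 2019.

2019-07-22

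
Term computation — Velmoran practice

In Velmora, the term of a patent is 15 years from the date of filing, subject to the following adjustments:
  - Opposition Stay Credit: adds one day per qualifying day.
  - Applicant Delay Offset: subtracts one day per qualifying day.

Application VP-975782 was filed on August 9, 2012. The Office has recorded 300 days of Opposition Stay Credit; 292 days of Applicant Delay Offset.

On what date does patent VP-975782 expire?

Base term: filing date + 15 years → 9 August 2027.
Opposition Stay Credit: +300 days → 4 June 2028.
Applicant Delay Offset: −292 days → 17 August 2027.

August 17, 2027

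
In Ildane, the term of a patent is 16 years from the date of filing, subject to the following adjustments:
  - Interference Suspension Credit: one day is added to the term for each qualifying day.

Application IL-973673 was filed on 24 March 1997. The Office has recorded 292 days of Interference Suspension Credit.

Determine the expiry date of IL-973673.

Base term: filing date + 16 years → 24 March 2013.
Interference Suspension Credit: +292 days → 10 January 2014.

2014-01-10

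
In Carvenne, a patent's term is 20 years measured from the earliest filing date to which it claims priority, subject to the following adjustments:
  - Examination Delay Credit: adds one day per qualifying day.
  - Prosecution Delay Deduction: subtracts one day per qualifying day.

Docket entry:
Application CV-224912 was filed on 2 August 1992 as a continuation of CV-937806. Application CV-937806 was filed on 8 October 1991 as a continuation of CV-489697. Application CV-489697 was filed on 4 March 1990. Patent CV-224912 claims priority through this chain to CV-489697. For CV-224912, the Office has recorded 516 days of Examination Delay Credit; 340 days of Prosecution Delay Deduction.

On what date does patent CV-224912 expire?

August 27, 2010

Earliest priority filing: 4 March 1990.
Base term: 4 March 1990 + 20 years → 4 March 2010.
Examination Delay Credit: +516 days → 2 August 2011.
Prosecution Delay Deduction: −340 days → 27 August 2010.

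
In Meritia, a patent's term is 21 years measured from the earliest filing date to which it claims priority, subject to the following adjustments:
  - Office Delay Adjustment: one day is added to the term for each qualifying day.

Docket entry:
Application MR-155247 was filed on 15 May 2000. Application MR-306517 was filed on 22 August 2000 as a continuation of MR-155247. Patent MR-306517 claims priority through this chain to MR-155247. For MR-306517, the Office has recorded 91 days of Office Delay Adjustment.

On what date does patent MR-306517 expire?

2021-08-14

Earliest priority filing: 15 May 2000.
Base term: 15 May 2000 + 21 years → 15 May 2021.
Office Delay Adjustment: +91 days → 14 August 2021.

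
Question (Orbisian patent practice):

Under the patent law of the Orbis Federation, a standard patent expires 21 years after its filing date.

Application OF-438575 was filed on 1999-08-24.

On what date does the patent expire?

Filing date + 21 years → 24 August 2020.

August 24, 2020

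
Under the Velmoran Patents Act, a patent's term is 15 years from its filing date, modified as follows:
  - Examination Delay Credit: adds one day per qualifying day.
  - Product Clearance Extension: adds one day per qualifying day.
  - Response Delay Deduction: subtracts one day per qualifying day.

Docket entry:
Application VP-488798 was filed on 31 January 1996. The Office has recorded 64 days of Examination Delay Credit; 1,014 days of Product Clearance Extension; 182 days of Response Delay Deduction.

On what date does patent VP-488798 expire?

Base term: filing date + 15 years → 31 January 2011.
Examination Delay Credit: +64 days → 5 April 2011.
Product Clearance Extension: +1014 days → 13 January 2014.
Response Delay Deduction: −182 days → 15 July 2013.

2013-07-15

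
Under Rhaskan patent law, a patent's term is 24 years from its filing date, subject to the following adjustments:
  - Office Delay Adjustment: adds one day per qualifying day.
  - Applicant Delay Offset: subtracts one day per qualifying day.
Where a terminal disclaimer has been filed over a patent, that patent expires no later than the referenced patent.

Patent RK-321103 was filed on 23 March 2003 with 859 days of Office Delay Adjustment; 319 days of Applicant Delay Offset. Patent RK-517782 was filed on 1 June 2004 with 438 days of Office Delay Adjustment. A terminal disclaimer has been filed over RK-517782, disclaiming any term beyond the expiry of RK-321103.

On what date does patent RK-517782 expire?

Natural term of RK-517782:
  Base: filing + 24 years → 1 June 2028.
  Office Delay Adjustment: +438 days → 13 August 2029.
Expiry of referenced patent RK-321103:
  Base: filing + 24 years → 23 March 2027.
  Office Delay Adjustment: +859 days → 29 July 2029.
  Applicant Delay Offset: −319 days → 13 September 2028.
Terminal disclaimer: RK-517782 expires on the earlier of 13 August 2029 and 13 September 2028.

2028-09-13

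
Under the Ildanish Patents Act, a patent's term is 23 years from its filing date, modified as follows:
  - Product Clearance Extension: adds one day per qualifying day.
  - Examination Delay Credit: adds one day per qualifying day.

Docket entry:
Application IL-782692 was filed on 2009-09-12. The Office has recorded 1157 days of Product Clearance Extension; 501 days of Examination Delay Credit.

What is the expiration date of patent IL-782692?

Base term: filing date + 23 years → 12 September 2032.
Product Clearance Extension: +1157 days → 13 November 2035.
Examination Delay Credit: +501 days → 28 March 2037.

March 28, 2037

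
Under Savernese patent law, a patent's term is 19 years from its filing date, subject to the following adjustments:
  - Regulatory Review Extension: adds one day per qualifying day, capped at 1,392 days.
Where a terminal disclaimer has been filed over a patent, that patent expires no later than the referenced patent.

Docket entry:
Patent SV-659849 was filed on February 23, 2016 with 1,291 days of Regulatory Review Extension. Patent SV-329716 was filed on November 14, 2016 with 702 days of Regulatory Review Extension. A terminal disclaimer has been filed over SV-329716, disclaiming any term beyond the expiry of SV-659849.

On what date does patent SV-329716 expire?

Natural term of SV-329716:
  Base: filing + 19 years → 14 November 2035.
  Regulatory Review Extension: 702 days (within the 1392-day cap) → +702 days → 16 October 2037.
Expiry of referenced patent SV-659849:
  Base: filing + 19 years → 23 February 2035.
  Regulatory Review Extension: 1291 days (within the 1392-day cap) → +1291 days → 6 September 2038.
Terminal disclaimer: SV-329716 expires on the earlier of 16 October 2037 and 6 September 2038.

October 16, 2037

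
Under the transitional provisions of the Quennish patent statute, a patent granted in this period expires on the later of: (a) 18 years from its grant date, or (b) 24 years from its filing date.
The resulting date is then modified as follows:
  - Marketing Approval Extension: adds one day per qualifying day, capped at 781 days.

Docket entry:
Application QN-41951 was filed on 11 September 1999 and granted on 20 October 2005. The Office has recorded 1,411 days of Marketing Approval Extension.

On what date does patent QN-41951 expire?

(a) grant + 18 years → 20 October 2023.
(b) filing + 24 years → 11 September 2023.
Later of the two: 20 October 2023.
Marketing Approval Extension: 1411 days claimed exceeds the 781-day cap, so +781 days → 9 December 2025.

December 9, 2025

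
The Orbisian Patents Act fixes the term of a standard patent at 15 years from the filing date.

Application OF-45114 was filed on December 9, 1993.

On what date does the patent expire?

December 9, 2008

Filing date + 15 years → 9 December 2008.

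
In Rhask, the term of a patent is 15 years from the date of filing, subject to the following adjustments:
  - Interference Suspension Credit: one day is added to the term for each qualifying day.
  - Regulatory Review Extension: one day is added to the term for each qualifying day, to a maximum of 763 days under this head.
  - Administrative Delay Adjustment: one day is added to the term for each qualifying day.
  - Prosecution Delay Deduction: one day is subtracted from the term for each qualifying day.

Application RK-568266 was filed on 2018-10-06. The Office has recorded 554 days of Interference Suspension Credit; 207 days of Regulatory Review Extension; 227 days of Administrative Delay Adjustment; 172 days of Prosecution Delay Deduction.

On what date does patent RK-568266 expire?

Base term: filing date + 15 years → 6 October 2033.
Interference Suspension Credit: +554 days → 13 April 2035.
Regulatory Review Extension: 207 days (within the 763-day cap) → +207 days → 6 November 2035.
Administrative Delay Adjustment: +227 days → 20 June 2036.
Prosecution Delay Deduction: −172 days → 31 December 2035.

December 31, 2035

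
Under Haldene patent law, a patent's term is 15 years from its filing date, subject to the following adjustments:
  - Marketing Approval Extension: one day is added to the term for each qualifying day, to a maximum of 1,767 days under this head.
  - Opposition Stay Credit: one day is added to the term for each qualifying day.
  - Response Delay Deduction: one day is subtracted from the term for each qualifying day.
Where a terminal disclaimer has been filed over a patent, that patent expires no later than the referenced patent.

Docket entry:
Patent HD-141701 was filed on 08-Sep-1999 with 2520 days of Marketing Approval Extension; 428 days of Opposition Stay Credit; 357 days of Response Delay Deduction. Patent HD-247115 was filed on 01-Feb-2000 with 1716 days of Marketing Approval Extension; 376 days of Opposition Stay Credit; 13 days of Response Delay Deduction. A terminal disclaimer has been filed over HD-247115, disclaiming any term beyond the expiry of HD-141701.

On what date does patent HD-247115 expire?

Natural term of HD-247115:
  Base: filing + 15 years → 1 February 2015.
  Marketing Approval Extension: 1716 days (within the 1767-day cap) → +1716 days → 14 October 2019.
  Opposition Stay Credit: +376 days → 24 October 2020.
  Response Delay Deduction: −13 days → 11 October 2020.
Expiry of referenced patent HD-141701:
  Base: filing + 15 years → 8 September 2014.
  Marketing Approval Extension: 2520 days claimed exceeds the 1767-day cap, so +1767 days → 11 July 2019.
  Opposition Stay Credit: +428 days → 11 September 2020.
  Response Delay Deduction: −357 days → 20 September 2019.
Terminal disclaimer: HD-247115 expires on the earlier of 11 October 2020 and 20 September 2019.

2019-09-20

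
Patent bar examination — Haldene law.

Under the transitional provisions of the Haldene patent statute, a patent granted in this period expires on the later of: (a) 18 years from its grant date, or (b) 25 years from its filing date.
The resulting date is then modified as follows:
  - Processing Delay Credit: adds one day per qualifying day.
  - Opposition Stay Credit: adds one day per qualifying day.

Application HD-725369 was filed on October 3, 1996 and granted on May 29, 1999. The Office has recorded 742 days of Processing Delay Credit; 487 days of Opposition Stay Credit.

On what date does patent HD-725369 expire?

(a) grant + 18 years → 29 May 2017.
(b) filing + 25 years → 3 October 2021.
Later of the two: 3 October 2021.
Processing Delay Credit: +742 days → 15 October 2023.
Opposition Stay Credit: +487 days → 13 February 2025.

February 13, 2025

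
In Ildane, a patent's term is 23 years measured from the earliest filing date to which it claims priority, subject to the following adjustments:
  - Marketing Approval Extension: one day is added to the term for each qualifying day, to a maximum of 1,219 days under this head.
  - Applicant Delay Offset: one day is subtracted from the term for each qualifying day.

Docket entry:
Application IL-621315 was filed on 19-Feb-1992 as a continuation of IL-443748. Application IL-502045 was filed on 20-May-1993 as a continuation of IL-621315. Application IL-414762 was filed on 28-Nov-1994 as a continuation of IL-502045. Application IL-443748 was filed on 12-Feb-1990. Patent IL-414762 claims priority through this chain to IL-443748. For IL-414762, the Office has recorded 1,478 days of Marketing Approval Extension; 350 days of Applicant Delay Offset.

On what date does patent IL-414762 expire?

Earliest priority filing: 12 February 1990.
Base term: 12 February 1990 + 23 years → 12 February 2013.
Marketing Approval Extension: 1478 days claimed exceeds the 1219-day cap, so +1219 days → 15 June 2016.
Applicant Delay Offset: −350 days → 1 July 2015.

July 1, 2015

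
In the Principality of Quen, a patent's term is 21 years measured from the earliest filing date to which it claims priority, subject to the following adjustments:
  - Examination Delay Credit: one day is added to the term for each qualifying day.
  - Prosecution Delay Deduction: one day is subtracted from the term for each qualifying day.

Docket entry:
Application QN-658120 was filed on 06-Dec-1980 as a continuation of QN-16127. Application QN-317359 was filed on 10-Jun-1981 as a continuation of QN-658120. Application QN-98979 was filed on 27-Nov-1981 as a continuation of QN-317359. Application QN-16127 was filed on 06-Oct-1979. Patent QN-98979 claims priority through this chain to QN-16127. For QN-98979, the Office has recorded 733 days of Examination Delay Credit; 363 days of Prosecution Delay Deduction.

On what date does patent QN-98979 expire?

2001-10-11

Earliest priority filing: 6 October 1979.
Base term: 6 October 1979 + 21 years → 6 October 2000.
Examination Delay Credit: +733 days → 9 October 2002.
Prosecution Delay Deduction: −363 days → 11 October 2001.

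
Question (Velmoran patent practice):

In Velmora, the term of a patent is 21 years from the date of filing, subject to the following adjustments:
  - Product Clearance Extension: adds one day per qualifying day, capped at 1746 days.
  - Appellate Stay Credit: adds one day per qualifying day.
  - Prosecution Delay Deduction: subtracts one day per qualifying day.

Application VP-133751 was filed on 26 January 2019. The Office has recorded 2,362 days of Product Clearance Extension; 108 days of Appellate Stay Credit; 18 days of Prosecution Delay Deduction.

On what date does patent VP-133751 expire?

February 4, 2045

Base term: filing date + 21 years → 26 January 2040.
Product Clearance Extension: 2362 days claimed exceeds the 1746-day cap, so +1746 days → 6 November 2044.
Appellate Stay Credit: +108 days → 22 February 2045.
Prosecution Delay Deduction: −18 days → 4 February 2045.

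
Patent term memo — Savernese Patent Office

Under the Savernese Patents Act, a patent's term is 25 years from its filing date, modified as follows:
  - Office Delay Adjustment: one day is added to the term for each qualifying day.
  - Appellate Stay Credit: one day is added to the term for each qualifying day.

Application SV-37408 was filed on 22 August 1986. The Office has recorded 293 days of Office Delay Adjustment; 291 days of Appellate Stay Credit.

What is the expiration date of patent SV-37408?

March 28, 2013

Base term: filing date + 25 years → 22 August 2011.
Office Delay Adjustment: +293 days → 10 June 2012.
Appellate Stay Credit: +291 days → 28 March 2013.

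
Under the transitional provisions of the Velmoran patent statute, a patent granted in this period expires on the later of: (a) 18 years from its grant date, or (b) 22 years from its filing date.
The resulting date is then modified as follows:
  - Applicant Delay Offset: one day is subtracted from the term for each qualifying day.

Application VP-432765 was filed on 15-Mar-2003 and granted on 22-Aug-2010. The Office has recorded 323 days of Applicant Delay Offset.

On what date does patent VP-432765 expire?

2027-10-04

(a) grant + 18 years → 22 August 2028.
(b) filing + 22 years → 15 March 2025.
Later of the two: 22 August 2028.
Applicant Delay Offset: −323 days → 4 October 2027.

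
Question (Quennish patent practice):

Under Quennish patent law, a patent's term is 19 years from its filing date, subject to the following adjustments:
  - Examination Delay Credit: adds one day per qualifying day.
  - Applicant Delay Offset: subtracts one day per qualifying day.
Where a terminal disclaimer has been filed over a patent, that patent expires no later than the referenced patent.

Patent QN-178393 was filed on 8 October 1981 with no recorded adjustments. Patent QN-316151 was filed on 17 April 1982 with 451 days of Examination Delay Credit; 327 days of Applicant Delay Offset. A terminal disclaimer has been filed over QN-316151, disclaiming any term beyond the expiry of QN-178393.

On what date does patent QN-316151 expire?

2000-10-08

Natural term of QN-316151:
  Base: filing + 19 years → 17 April 2001.
  Examination Delay Credit: +451 days → 12 July 2002.
  Applicant Delay Offset: −327 days → 19 August 2001.
Expiry of referenced patent QN-178393:
  Base: filing + 19 years → 8 October 2000.
Terminal disclaimer: QN-316151 expires on the earlier of 19 August 2001 and 8 October 2000.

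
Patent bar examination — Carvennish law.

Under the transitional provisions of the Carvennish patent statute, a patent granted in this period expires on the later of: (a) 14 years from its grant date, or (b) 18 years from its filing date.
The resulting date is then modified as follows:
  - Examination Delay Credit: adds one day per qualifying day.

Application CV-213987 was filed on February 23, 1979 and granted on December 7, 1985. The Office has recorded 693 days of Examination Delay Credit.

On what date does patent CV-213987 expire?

October 30, 2001

(a) grant + 14 years → 7 December 1999.
(b) filing + 18 years → 23 February 1997.
Later of the two: 7 December 1999.
Examination Delay Credit: +693 days → 30 October 2001.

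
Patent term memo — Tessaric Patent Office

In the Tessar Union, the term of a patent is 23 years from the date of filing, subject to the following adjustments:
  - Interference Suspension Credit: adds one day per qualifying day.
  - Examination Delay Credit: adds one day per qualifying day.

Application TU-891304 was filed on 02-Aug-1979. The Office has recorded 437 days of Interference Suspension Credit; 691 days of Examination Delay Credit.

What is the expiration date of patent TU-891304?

Base term: filing date + 23 years → 2 August 2002.
Interference Suspension Credit: +437 days → 13 October 2003.
Examination Delay Credit: +691 days → 3 September 2005.

September 3, 2005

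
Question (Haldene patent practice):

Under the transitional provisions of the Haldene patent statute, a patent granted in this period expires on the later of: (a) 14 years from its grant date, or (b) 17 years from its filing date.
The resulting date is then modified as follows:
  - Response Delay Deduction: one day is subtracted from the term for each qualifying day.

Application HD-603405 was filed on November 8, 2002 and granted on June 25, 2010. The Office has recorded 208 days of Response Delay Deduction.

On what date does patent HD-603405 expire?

2023-11-30

(a) grant + 14 years → 25 June 2024.
(b) filing + 17 years → 8 November 2019.
Later of the two: 25 June 2024.
Response Delay Deduction: −208 days → 30 November 2023.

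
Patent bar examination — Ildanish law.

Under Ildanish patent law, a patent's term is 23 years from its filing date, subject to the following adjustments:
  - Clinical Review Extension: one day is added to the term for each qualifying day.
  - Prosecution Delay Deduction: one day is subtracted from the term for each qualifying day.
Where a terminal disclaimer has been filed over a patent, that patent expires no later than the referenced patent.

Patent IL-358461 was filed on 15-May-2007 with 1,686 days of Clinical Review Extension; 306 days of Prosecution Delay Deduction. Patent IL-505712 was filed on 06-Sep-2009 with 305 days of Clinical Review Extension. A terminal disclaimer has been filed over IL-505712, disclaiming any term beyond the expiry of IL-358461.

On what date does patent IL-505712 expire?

Natural term of IL-505712:
  Base: filing + 23 years → 6 September 2032.
  Clinical Review Extension: +305 days → 8 July 2033.
Expiry of referenced patent IL-358461:
  Base: filing + 23 years → 15 May 2030.
  Clinical Review Extension: +1686 days → 26 December 2034.
  Prosecution Delay Deduction: −306 days → 23 February 2034.
Terminal disclaimer: IL-505712 expires on the earlier of 8 July 2033 and 23 February 2034.

2033-07-08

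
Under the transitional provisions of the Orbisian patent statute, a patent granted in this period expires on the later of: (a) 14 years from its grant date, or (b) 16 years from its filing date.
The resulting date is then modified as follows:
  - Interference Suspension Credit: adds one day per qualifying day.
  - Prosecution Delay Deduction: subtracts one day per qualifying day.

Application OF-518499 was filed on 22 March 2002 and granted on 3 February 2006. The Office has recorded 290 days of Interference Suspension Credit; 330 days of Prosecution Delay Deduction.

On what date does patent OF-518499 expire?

December 25, 2019

(a) grant + 14 years → 3 February 2020.
(b) filing + 16 years → 22 March 2018.
Later of the two: 3 February 2020.
Interference Suspension Credit: +290 days → 19 November 2020.
Prosecution Delay Deduction: −330 days → 25 December 2019.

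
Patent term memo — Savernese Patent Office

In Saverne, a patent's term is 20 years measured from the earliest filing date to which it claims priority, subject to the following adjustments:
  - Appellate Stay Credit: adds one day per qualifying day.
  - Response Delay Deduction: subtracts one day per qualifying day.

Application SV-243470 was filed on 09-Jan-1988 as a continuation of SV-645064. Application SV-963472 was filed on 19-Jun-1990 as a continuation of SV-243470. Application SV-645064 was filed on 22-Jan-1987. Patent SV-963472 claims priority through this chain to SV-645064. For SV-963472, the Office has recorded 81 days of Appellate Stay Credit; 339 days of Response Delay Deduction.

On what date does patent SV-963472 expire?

Earliest priority filing: 22 January 1987.
Base term: 22 January 1987 + 20 years → 22 January 2007.
Appellate Stay Credit: +81 days → 13 April 2007.
Response Delay Deduction: −339 days → 9 May 2006.

May 9, 2006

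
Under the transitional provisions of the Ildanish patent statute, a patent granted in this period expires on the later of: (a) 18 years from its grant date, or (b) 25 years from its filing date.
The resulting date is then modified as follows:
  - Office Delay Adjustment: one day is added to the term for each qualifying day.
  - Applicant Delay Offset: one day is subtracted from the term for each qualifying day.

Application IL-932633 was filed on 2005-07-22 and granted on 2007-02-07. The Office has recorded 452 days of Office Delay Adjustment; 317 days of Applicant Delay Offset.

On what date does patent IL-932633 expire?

(a) grant + 18 years → 7 February 2025.
(b) filing + 25 years → 22 July 2030.
Later of the two: 22 July 2030.
Office Delay Adjustment: +452 days → 17 October 2031.
Applicant Delay Offset: −317 days → 4 December 2030.

2030-12-04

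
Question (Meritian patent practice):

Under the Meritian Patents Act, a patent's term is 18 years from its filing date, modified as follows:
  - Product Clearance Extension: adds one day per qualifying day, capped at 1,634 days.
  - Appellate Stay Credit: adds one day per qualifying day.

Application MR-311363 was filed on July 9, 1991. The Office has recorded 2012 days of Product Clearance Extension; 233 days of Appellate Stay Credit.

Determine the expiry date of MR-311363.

Base term: filing date + 18 years → 9 July 2009.
Product Clearance Extension: 2012 days claimed exceeds the 1634-day cap, so +1634 days → 29 December 2013.
Appellate Stay Credit: +233 days → 19 August 2014.

2014-08-19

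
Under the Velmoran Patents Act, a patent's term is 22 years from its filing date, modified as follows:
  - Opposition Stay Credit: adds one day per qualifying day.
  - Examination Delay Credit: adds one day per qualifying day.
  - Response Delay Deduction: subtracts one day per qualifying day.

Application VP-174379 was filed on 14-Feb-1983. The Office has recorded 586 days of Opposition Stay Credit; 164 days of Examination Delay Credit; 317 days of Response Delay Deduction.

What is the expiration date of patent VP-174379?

Base term: filing date + 22 years → 14 February 2005.
Opposition Stay Credit: +586 days → 23 September 2006.
Examination Delay Credit: +164 days → 6 March 2007.
Response Delay Deduction: −317 days → 23 April 2006.

April 23, 2006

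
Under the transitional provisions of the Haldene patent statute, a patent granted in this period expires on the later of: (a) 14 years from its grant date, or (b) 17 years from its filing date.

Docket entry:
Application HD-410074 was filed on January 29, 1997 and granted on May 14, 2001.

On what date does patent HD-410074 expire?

(a) grant + 14 years → 14 May 2015.
(b) filing + 17 years → 29 January 2014.
Later of the two: 14 May 2015.

May 14, 2015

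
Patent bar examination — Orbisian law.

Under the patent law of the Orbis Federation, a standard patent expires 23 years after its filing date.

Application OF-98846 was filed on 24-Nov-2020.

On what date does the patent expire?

Filing date + 23 years → 24 November 2043.

November 24, 2043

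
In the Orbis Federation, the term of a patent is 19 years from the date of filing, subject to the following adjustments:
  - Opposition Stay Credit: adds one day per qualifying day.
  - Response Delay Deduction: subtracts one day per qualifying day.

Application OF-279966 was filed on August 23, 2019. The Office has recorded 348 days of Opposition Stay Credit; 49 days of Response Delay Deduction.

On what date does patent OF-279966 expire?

Base term: filing date + 19 years → 23 August 2038.
Opposition Stay Credit: +348 days → 6 August 2039.
Response Delay Deduction: −49 days → 18 June 2039.

June 18, 2039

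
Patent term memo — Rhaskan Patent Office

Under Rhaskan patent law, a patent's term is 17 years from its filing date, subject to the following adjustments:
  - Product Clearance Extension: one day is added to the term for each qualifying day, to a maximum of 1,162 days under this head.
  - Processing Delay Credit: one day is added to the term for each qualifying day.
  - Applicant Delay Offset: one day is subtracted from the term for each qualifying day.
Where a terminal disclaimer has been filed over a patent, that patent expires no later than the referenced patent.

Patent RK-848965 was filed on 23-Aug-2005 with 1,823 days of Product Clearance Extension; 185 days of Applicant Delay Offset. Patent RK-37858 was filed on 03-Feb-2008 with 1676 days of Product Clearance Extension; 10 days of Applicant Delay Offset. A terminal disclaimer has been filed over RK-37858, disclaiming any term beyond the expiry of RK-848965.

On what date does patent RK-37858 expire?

Natural term of RK-37858:
  Base: filing + 17 years → 3 February 2025.
  Product Clearance Extension: 1676 days claimed exceeds the 1162-day cap, so +1162 days → 10 April 2028.
  Applicant Delay Offset: −10 days → 31 March 2028.
Expiry of referenced patent RK-848965:
  Base: filing + 17 years → 23 August 2022.
  Product Clearance Extension: 1823 days claimed exceeds the 1162-day cap, so +1162 days → 28 October 2025.
  Applicant Delay Offset: −185 days → 26 April 2025.
Terminal disclaimer: RK-37858 expires on the earlier of 31 March 2028 and 26 April 2025.

2025-04-26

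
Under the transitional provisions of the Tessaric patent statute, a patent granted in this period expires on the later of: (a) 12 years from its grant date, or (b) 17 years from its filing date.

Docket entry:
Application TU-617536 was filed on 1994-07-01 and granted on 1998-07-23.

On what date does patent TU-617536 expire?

(a) grant + 12 years → 23 July 2010.
(b) filing + 17 years → 1 July 2011.
Later of the two: 1 July 2011.

July 1, 2011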